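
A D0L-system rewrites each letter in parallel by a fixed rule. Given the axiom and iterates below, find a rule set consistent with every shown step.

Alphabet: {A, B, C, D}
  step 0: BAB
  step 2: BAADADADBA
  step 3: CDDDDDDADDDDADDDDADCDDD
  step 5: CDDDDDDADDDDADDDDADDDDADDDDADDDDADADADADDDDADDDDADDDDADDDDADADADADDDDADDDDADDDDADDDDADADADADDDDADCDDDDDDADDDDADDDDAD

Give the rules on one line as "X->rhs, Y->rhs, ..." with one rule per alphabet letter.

  step 2 ⇒ step 3: BAADADADBA ⇒ C·DDD·DDD·AD·DDD·AD·DDD·AD·C·DDD
    A ↦ DDD
    B ↦ C
    D ↦ AD
    C ↦ BA  (constrained at step 3)

A->DDD, B->C, C->BA, D->AD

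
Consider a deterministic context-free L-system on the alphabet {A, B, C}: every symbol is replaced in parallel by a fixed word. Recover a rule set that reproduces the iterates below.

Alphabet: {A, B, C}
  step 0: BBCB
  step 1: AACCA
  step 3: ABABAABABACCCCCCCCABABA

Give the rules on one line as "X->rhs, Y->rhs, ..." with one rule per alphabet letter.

  step 0 ⇒ step 1: BBCB ⇒ A·A·CC·A
    B ↦ A
    C ↦ CC
    A ↦ BAB  (constrained at step 1)

A->BAB, B->A, C->CC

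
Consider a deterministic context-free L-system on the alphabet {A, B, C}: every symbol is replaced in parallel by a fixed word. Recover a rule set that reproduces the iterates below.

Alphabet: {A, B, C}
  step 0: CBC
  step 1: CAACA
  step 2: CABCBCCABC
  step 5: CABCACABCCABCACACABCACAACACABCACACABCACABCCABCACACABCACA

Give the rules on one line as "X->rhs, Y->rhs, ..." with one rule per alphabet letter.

A->BC, B->A, C->CA

  step 1 ⇒ step 2: CAACA ⇒ CA·BC·BC·CA·BC
    A ↦ BC
    C ↦ CA
  step 0 ⇒ step 1: CBC ⇒ CA·A·CA
    B ↦ A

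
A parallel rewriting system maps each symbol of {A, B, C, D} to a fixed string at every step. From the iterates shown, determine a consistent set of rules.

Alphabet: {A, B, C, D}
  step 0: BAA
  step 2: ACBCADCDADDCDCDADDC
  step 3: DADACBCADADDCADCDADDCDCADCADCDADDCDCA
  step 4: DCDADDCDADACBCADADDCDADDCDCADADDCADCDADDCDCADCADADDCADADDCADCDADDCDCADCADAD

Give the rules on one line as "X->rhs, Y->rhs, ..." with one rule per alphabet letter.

A->DAD, B->CBC, C->A, D->DC

  step 3 ⇒ step 4: DADACBCADADDCADCDADDCDCADCADCDADDCDCA ⇒ DC·DAD·DC·DAD·A·CBC·A·DAD·DC·DAD·DC·DC·A·DAD·DC·A·DC·DAD·DC·DC·A·DC·A·DAD·DC·A·DAD·DC·A·DC·DAD·DC·DC·A·DC·A·DAD
    A ↦ DAD
    B ↦ CBC
    C ↦ A
    D ↦ DC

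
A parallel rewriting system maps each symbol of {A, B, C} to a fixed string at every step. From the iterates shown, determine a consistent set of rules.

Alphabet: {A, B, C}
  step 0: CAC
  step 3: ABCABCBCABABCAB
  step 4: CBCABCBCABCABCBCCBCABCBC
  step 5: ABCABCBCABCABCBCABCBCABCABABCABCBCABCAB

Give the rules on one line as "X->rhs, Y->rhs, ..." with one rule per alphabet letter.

A->CB, B->C, C->AB

  step 4 ⇒ step 5: CBCABCBCABCABCBCCBCABCBC ⇒ AB·C·AB·CB·C·AB·C·AB·CB·C·AB·CB·C·AB·C·AB·AB·C·AB·CB·C·AB·C·AB
    A ↦ CB
    B ↦ C
    C ↦ AB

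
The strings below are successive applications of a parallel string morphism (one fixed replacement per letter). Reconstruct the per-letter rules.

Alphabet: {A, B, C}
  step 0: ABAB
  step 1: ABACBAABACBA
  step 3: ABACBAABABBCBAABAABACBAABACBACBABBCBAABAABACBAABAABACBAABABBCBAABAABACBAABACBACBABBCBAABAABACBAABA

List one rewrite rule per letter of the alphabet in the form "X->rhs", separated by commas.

A->ABA, B->CBA, C->BB

  step 0 ⇒ step 1: ABAB ⇒ ABA·CBA·ABA·CBA
    A ↦ ABA
    B ↦ CBA
    C ↦ BB  (constrained at step 1)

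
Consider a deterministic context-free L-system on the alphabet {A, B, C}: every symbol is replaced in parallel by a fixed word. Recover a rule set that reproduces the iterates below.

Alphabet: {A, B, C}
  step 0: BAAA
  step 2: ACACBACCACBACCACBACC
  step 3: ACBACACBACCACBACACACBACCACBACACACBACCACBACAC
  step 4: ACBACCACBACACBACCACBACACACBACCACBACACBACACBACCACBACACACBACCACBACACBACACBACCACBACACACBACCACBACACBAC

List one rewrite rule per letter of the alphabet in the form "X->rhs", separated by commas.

A->ACB, B->C, C->AC

  step 3 ⇒ step 4: ACBACACBACCACBACACACBACCACBACACACBACCACBACAC ⇒ ACB·AC·C·ACB·AC·ACB·AC·C·ACB·AC·AC·ACB·AC·C·ACB·AC·ACB·AC·ACB·AC·C·ACB·AC·AC·ACB·AC·C·ACB·AC·ACB·AC·ACB·AC·C·ACB·AC·AC·ACB·AC·C·ACB·AC·ACB·AC
    A ↦ ACB
    B ↦ C
    C ↦ AC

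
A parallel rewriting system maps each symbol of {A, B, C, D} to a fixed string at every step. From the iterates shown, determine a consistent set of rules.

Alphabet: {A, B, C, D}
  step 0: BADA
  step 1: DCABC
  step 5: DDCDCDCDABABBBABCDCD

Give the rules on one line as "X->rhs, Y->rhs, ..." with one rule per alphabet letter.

A->C, B->D, C->BB, D->AB

  step 0 ⇒ step 1: BADA ⇒ D·C·AB·C
    A ↦ C
    B ↦ D
    D ↦ AB
    C ↦ BB  (constrained at step 1)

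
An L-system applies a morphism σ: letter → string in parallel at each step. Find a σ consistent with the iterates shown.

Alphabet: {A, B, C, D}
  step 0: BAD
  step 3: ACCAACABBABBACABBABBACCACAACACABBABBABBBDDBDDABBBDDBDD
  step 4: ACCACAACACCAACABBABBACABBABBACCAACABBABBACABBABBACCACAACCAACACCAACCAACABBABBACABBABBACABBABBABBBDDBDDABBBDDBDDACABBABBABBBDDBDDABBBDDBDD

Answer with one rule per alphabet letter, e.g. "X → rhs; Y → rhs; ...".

A->AC, B->ABB, C->CA, D->BDD

  step 3 ⇒ step 4: ACCAACABBABBACABBABBACCACAACACABBABBABBBDDBDDABBBDDBDD ⇒ AC·CA·CA·AC·AC·CA·AC·ABB·ABB·AC·ABB·ABB·AC·CA·AC·ABB·ABB·AC·ABB·ABB·AC·CA·CA·AC·CA·AC·AC·CA·AC·CA·AC·ABB·ABB·AC·ABB·ABB·AC·ABB·ABB·ABB·BDD·BDD·ABB·BDD·BDD·AC·ABB·ABB·ABB·BDD·BDD·ABB·BDD·BDD
    A ↦ AC
    B ↦ ABB
    C ↦ CA
    D ↦ BDD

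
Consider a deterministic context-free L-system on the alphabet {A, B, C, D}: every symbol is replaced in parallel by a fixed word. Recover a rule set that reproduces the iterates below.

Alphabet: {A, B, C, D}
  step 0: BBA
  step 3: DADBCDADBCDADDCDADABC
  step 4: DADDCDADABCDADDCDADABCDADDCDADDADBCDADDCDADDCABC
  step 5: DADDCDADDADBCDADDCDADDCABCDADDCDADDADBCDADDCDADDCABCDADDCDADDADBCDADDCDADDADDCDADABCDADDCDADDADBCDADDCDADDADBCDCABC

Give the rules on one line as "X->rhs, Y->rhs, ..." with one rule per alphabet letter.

A->DC, B->A, C->BC, D->DAD

  step 4 ⇒ step 5: DADDCDADABCDADDCDADABCDADDCDADDADBCDADDCDADDCABC ⇒ DAD·DC·DAD·DAD·BC·DAD·DC·DAD·DC·A·BC·DAD·DC·DAD·DAD·BC·DAD·DC·DAD·DC·A·BC·DAD·DC·DAD·DAD·BC·DAD·DC·DAD·DAD·DC·DAD·A·BC·DAD·DC·DAD·DAD·BC·DAD·DC·DAD·DAD·BC·DC·A·BC
    A ↦ DC
    B ↦ A
    C ↦ BC
    D ↦ DAD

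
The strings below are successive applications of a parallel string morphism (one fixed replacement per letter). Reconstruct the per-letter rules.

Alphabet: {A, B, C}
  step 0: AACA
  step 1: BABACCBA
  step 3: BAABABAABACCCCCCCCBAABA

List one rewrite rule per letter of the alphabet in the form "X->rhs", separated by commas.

  step 0 ⇒ step 1: AACA ⇒ BA·BA·CC·BA
    A ↦ BA
    C ↦ CC
    B ↦ A  (constrained at step 1)

A->BA, B->A, C->CC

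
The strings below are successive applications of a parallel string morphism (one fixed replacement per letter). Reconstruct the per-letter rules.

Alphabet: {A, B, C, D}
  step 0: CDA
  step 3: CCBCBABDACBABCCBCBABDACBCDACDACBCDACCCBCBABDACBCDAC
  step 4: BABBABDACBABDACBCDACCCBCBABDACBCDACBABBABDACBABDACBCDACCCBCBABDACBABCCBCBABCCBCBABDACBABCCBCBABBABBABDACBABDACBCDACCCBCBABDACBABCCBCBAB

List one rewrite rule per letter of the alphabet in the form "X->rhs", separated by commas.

  step 3 ⇒ step 4: CCBCBABDACBABCCBCBABDACBCDACDACBCDACCCBCBABDACBCDAC ⇒ BAB·BAB·DAC·BAB·DAC·BC·DAC·CC·BC·BAB·DAC·BC·DAC·BAB·BAB·DAC·BAB·DAC·BC·DAC·CC·BC·BAB·DAC·BAB·CC·BC·BAB·CC·BC·BAB·DAC·BAB·CC·BC·BAB·BAB·BAB·DAC·BAB·DAC·BC·DAC·CC·BC·BAB·DAC·BAB·CC·BC·BAB
    A ↦ BC
    B ↦ DAC
    C ↦ BAB
    D ↦ CC

A->BC, B->DAC, C->BAB, D->CC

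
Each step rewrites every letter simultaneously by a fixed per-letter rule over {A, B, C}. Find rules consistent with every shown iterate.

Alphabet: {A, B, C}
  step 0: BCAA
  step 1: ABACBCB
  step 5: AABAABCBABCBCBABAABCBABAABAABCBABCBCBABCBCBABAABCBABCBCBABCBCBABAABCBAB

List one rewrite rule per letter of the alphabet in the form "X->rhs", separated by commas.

  step 0 ⇒ step 1: BCAA ⇒ AB·A·CB·CB
    A ↦ CB
    B ↦ AB
    C ↦ A

A->CB, B->AB, C->A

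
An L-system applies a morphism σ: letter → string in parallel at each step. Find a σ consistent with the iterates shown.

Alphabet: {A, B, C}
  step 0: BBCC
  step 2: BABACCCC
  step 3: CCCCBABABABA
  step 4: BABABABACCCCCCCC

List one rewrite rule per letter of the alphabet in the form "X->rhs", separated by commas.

A->C, B->C, C->BA

  step 3 ⇒ step 4: CCCCBABABABA ⇒ BA·BA·BA·BA·C·C·C·C·C·C·C·C
    A ↦ C
    B ↦ C
    C ↦ BA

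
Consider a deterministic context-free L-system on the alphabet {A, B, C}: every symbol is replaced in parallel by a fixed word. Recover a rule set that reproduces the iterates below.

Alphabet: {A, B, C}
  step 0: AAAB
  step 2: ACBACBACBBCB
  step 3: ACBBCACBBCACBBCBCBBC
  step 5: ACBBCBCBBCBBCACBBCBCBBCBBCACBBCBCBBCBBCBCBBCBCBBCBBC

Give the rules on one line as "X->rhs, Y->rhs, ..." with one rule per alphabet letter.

  step 2 ⇒ step 3: ACBACBACBBCB ⇒ AC·B·BC·AC·B·BC·AC·B·BC·BC·B·BC
    A ↦ AC
    B ↦ BC
    C ↦ B

A->AC, B->BC, C->B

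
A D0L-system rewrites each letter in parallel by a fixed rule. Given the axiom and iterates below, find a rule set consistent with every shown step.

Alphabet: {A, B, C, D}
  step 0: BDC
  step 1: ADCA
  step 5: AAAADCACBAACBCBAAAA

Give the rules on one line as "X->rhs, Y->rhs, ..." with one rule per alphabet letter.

A->CB, B->A, C->A, D->DC

  step 0 ⇒ step 1: BDC ⇒ A·DC·A
    B ↦ A
    C ↦ A
    D ↦ DC
    A ↦ CB  (constrained at step 1)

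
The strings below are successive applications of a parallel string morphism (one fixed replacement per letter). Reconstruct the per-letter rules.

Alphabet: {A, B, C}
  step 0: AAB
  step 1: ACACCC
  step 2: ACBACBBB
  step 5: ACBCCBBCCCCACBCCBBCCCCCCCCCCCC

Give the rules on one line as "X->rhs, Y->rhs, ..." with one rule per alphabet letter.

  step 1 ⇒ step 2: ACACCC ⇒ AC·B·AC·B·B·B
    A ↦ AC
    C ↦ B
  step 0 ⇒ step 1: AAB ⇒ AC·AC·CC
    B ↦ CC

A->AC, B->CC, C->B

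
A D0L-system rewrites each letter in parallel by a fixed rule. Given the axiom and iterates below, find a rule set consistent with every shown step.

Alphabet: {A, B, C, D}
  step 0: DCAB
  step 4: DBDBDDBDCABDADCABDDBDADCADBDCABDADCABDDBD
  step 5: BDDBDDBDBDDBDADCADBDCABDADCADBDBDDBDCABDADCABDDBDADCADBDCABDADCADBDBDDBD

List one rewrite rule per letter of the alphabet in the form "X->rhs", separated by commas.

A->CA, B->D, C->AD, D->BD

  step 4 ⇒ step 5: DBDBDDBDCABDADCABDDBDADCADBDCABDADCABDDBD ⇒ BD·D·BD·D·BD·BD·D·BD·AD·CA·D·BD·CA·BD·AD·CA·D·BD·BD·D·BD·CA·BD·AD·CA·BD·D·BD·AD·CA·D·BD·CA·BD·AD·CA·D·BD·BD·D·BD
    A ↦ CA
    B ↦ D
    C ↦ AD
    D ↦ BD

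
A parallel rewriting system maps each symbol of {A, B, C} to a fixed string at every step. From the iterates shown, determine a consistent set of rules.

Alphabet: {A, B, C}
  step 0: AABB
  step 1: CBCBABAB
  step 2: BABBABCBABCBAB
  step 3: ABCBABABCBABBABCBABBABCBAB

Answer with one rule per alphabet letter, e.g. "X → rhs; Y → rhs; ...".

  step 2 ⇒ step 3: BABBABCBABCBAB ⇒ AB·CB·AB·AB·CB·AB·B·AB·CB·AB·B·AB·CB·AB
    A ↦ CB
    B ↦ AB
    C ↦ B

A->CB, B->AB, C->B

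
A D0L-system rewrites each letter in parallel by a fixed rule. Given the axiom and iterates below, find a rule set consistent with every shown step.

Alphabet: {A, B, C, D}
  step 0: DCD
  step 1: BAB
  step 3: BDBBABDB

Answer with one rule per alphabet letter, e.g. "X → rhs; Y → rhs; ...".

A->DC, B->BD, C->A, D->B

  step 0 ⇒ step 1: DCD ⇒ B·A·B
    C ↦ A
    D ↦ B
    A ↦ DC  (constrained at step 1)
    B ↦ BD  (constrained at step 1)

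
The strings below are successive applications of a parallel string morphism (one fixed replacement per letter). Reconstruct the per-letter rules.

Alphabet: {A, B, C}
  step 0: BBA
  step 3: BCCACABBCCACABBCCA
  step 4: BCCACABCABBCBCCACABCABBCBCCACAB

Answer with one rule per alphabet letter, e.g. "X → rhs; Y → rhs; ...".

A->B, B->BC, C->CA

  step 3 ⇒ step 4: BCCACABBCCACABBCCA ⇒ BC·CA·CA·B·CA·B·BC·BC·CA·CA·B·CA·B·BC·BC·CA·CA·B
    A ↦ B
    B ↦ BC
    C ↦ CA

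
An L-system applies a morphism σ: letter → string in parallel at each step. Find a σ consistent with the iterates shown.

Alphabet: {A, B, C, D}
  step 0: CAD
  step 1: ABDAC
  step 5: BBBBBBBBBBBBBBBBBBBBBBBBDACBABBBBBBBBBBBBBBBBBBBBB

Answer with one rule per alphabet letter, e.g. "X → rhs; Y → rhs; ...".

  step 0 ⇒ step 1: CAD ⇒ A·B·DAC
    A ↦ B
    C ↦ A
    D ↦ DAC
    B ↦ BB  (constrained at step 1)

A->B, B->BB, C->A, D->DAC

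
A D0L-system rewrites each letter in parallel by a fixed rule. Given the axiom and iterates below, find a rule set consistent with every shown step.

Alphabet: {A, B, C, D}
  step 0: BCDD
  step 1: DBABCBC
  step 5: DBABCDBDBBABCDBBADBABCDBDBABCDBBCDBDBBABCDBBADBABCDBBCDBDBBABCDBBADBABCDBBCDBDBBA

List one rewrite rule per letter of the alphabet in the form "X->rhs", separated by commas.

  step 0 ⇒ step 1: BCDD ⇒ DB·A·BC·BC
    B ↦ DB
    C ↦ A
    D ↦ BC
    A ↦ BA  (constrained at step 1)

A->BA, B->DB, C->A, D->BC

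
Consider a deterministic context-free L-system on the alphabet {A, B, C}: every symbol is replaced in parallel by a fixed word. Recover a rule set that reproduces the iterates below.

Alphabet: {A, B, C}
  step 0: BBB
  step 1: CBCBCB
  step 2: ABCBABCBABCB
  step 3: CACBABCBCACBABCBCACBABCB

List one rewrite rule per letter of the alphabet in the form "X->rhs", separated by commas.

  step 2 ⇒ step 3: ABCBABCBABCB ⇒ CA·CB·AB·CB·CA·CB·AB·CB·CA·CB·AB·CB
    A ↦ CA
    B ↦ CB
    C ↦ AB

A->CA, B->CB, C->AB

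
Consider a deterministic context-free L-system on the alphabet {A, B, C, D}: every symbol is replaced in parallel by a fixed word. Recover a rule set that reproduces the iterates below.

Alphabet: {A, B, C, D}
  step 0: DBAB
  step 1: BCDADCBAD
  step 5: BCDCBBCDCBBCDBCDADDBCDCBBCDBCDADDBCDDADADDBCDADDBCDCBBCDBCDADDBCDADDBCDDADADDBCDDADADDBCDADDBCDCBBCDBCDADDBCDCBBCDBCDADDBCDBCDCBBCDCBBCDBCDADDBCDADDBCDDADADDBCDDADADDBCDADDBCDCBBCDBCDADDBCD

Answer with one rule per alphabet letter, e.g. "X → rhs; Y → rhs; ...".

A->CB, B->AD, C->D, D->BCD

  step 0 ⇒ step 1: DBAB ⇒ BCD·AD·CB·AD
    A ↦ CB
    B ↦ AD
    D ↦ BCD
    C ↦ D  (constrained at step 1)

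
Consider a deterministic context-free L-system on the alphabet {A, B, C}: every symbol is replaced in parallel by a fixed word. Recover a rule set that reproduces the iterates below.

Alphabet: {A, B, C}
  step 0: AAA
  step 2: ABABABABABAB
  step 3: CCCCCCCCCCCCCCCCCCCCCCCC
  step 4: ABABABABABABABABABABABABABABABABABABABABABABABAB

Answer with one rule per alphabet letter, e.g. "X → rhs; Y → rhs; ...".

A->CC, B->CC, C->AB

  step 3 ⇒ step 4: CCCCCCCCCCCCCCCCCCCCCCCC ⇒ AB·AB·AB·AB·AB·AB·AB·AB·AB·AB·AB·AB·AB·AB·AB·AB·AB·AB·AB·AB·AB·AB·AB·AB
    C ↦ AB
  step 2 ⇒ step 3: ABABABABABAB ⇒ CC·CC·CC·CC·CC·CC·CC·CC·CC·CC·CC·CC
    A ↦ CC
  step 2 ⇒ step 3: ABABABABABAB ⇒ CC·CC·CC·CC·CC·CC·CC·CC·CC·CC·CC·CC
    B ↦ CC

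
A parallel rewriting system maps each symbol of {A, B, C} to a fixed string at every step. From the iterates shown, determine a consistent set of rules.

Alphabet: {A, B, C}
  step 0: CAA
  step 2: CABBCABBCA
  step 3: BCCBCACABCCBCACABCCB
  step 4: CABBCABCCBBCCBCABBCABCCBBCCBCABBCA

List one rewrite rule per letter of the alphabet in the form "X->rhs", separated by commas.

  step 3 ⇒ step 4: BCCBCACABCCBCACABCCB ⇒ CA·B·B·CA·B·CCB·B·CCB·CA·B·B·CA·B·CCB·B·CCB·CA·B·B·CA
    A ↦ CCB
    B ↦ CA
    C ↦ B

A->CCB, B->CA, C->B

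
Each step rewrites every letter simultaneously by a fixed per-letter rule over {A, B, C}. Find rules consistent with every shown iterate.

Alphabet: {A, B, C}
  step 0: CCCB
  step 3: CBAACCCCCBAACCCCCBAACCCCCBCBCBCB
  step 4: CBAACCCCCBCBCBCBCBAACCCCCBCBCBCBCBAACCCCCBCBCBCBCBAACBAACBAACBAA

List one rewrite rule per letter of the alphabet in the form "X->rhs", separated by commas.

  step 3 ⇒ step 4: CBAACCCCCBAACCCCCBAACCCCCBCBCBCB ⇒ CB·AA·CC·CC·CB·CB·CB·CB·CB·AA·CC·CC·CB·CB·CB·CB·CB·AA·CC·CC·CB·CB·CB·CB·CB·AA·CB·AA·CB·AA·CB·AA
    A ↦ CC
    B ↦ AA
    C ↦ CB

A->CC, B->AA, C->CB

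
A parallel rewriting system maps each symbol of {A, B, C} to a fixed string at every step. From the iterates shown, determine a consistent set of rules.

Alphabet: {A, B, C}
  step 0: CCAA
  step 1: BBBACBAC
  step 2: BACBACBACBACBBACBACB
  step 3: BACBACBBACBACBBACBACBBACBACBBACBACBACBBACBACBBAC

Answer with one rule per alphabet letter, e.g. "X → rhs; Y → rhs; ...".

A->BAC, B->BAC, C->B

  step 2 ⇒ step 3: BACBACBACBACBBACBACB ⇒ BAC·BAC·B·BAC·BAC·B·BAC·BAC·B·BAC·BAC·B·BAC·BAC·BAC·B·BAC·BAC·B·BAC
    A ↦ BAC
    B ↦ BAC
    C ↦ B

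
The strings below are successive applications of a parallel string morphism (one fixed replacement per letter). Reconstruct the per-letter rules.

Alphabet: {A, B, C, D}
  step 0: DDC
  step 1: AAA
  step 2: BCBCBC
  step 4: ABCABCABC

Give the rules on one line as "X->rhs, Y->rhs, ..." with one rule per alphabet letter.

  step 1 ⇒ step 2: AAA ⇒ BC·BC·BC
    A ↦ BC
    B ↦ D  (constrained at step 2)
  step 0 ⇒ step 1: DDC ⇒ A·A·A
    C ↦ A
  step 0 ⇒ step 1: DDC ⇒ A·A·A
    D ↦ A

A->BC, B->D, C->A, D->A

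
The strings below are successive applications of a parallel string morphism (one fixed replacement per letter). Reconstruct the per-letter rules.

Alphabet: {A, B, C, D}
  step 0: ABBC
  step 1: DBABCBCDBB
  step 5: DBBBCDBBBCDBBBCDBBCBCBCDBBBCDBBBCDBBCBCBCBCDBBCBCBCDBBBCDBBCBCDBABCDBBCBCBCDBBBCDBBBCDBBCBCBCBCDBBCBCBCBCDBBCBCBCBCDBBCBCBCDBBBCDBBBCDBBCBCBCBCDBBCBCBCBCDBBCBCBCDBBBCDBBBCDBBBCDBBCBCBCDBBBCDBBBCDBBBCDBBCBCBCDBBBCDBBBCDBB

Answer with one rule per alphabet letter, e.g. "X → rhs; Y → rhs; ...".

A->DBA, B->BC, C->DBB, D->C

  step 0 ⇒ step 1: ABBC ⇒ DBA·BC·BC·DBB
    A ↦ DBA
    B ↦ BC
    C ↦ DBB
    D ↦ C  (constrained at step 1)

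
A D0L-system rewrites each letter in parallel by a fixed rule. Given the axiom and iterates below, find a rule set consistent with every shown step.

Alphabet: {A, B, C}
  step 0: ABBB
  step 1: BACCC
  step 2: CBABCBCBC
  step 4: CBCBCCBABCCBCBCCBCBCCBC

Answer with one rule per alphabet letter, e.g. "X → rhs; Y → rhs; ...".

A->BA, B->C, C->BC

  step 1 ⇒ step 2: BACCC ⇒ C·BA·BC·BC·BC
    A ↦ BA
    B ↦ C
    C ↦ BC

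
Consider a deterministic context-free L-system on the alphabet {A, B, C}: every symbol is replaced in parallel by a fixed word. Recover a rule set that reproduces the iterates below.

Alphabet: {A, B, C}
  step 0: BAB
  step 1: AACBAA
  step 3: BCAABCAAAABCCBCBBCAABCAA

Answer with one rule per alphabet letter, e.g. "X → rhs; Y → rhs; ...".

  step 0 ⇒ step 1: BAB ⇒ AA·CB·AA
    A ↦ CB
    B ↦ AA
    C ↦ BC  (constrained at step 1)

A->CB, B->AA, C->BC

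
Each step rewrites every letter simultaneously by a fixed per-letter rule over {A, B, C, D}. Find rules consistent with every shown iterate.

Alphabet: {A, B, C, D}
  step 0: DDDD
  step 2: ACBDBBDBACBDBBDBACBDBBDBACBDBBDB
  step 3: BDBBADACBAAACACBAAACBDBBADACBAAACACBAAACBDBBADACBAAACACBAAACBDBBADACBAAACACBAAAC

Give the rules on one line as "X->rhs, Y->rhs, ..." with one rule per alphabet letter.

A->BDB, B->AC, C->BAD, D->BAA

  step 2 ⇒ step 3: ACBDBBDBACBDBBDBACBDBBDBACBDBBDB ⇒ BDB·BAD·AC·BAA·AC·AC·BAA·AC·BDB·BAD·AC·BAA·AC·AC·BAA·AC·BDB·BAD·AC·BAA·AC·AC·BAA·AC·BDB·BAD·AC·BAA·AC·AC·BAA·AC
    A ↦ BDB
    B ↦ AC
    C ↦ BAD
    D ↦ BAA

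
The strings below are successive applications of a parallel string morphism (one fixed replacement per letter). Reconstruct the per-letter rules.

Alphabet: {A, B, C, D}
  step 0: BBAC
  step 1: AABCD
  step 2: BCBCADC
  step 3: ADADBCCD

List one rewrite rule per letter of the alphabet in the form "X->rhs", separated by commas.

A->BC, B->A, C->D, D->C

  step 2 ⇒ step 3: BCBCADC ⇒ A·D·A·D·BC·C·D
    A ↦ BC
    B ↦ A
    C ↦ D
    D ↦ C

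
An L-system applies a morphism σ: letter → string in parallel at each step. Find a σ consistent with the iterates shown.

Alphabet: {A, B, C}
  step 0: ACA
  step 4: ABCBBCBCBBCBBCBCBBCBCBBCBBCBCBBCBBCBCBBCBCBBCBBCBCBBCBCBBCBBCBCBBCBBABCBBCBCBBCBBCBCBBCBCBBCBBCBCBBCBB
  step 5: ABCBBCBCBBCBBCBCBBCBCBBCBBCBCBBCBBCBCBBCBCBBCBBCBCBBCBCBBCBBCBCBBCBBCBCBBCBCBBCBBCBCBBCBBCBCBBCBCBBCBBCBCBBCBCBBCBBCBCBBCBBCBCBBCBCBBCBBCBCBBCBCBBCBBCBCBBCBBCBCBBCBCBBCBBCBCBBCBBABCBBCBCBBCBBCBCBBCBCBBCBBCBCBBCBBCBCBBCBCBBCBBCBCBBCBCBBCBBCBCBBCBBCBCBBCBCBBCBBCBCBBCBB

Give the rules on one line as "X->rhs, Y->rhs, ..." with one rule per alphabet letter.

A->AB, B->CBB, C->CB

  step 4 ⇒ step 5: ABCBBCBCBBCBBCBCBBCBCBBCBBCBCBBCBBCBCBBCBCBBCBBCBCBBCBCBBCBBCBCBBCBBABCBBCBCBBCBBCBCBBCBCBBCBBCBCBBCBB ⇒ AB·CBB·CB·CBB·CBB·CB·CBB·CB·CBB·CBB·CB·CBB·CBB·CB·CBB·CB·CBB·CBB·CB·CBB·CB·CBB·CBB·CB·CBB·CBB·CB·CBB·CB·CBB·CBB·CB·CBB·CBB·CB·CBB·CB·CBB·CBB·CB·CBB·CB·CBB·CBB·CB·CBB·CBB·CB·CBB·CB·CBB·CBB·CB·CBB·CB·CBB·CBB·CB·CBB·CBB·CB·CBB·CB·CBB·CBB·CB·CBB·CBB·AB·CBB·CB·CBB·CBB·CB·CBB·CB·CBB·CBB·CB·CBB·CBB·CB·CBB·CB·CBB·CBB·CB·CBB·CB·CBB·CBB·CB·CBB·CBB·CB·CBB·CB·CBB·CBB·CB·CBB·CBB
    A ↦ AB
    B ↦ CBB
    C ↦ CB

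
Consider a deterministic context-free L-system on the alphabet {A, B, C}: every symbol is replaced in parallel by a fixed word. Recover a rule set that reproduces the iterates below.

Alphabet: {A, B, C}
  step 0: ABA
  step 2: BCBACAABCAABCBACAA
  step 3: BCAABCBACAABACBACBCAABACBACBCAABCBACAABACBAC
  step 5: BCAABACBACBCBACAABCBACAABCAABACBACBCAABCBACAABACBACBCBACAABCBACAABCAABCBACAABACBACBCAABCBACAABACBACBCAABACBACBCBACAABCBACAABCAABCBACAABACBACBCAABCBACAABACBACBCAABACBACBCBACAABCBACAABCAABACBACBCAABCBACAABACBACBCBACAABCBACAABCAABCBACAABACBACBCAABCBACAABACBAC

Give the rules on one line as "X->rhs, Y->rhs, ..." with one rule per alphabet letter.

A->BAC, B->BC, C->AA

  step 2 ⇒ step 3: BCBACAABCAABCBACAA ⇒ BC·AA·BC·BAC·AA·BAC·BAC·BC·AA·BAC·BAC·BC·AA·BC·BAC·AA·BAC·BAC
    A ↦ BAC
    B ↦ BC
    C ↦ AA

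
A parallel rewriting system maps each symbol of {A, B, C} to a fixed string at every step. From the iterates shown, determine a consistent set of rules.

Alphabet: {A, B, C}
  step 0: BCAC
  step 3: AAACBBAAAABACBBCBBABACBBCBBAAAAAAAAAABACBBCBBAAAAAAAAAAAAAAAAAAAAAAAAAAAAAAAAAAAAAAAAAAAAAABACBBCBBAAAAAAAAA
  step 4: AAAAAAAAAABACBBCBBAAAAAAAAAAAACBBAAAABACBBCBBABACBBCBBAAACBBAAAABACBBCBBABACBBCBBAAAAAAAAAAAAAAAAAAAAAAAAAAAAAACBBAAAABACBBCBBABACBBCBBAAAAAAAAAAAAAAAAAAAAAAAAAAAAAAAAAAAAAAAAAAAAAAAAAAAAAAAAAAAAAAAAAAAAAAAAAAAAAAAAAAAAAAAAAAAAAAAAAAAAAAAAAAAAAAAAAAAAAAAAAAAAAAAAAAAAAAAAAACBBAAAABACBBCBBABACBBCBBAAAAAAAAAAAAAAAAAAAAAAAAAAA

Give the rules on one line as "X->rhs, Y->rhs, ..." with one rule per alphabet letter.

  step 3 ⇒ step 4: AAACBBAAAABACBBCBBABACBBCBBAAAAAAAAAABACBBCBBAAAAAAAAAAAAAAAAAAAAAAAAAAAAAAAAAAAAAAAAAAAAAABACBBCBBAAAAAAAAA ⇒ AAA·AAA·AAA·ABA·CBB·CBB·AAA·AAA·AAA·AAA·CBB·AAA·ABA·CBB·CBB·ABA·CBB·CBB·AAA·CBB·AAA·ABA·CBB·CBB·ABA·CBB·CBB·AAA·AAA·AAA·AAA·AAA·AAA·AAA·AAA·AAA·AAA·CBB·AAA·ABA·CBB·CBB·ABA·CBB·CBB·AAA·AAA·AAA·AAA·AAA·AAA·AAA·AAA·AAA·AAA·AAA·AAA·AAA·AAA·AAA·AAA·AAA·AAA·AAA·AAA·AAA·AAA·AAA·AAA·AAA·AAA·AAA·AAA·AAA·AAA·AAA·AAA·AAA·AAA·AAA·AAA·AAA·AAA·AAA·AAA·AAA·AAA·AAA·AAA·AAA·AAA·CBB·AAA·ABA·CBB·CBB·ABA·CBB·CBB·AAA·AAA·AAA·AAA·AAA·AAA·AAA·AAA·AAA
    A ↦ AAA
    B ↦ CBB
    C ↦ ABA

A->AAA, B->CBB, C->ABA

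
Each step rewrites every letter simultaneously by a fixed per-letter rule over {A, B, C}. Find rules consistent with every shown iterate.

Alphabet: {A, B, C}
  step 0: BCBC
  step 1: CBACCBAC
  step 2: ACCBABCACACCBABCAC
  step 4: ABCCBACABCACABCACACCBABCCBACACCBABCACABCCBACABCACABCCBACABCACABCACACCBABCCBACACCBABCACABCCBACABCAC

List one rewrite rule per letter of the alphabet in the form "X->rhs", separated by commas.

  step 1 ⇒ step 2: CBACCBAC ⇒ AC·CB·ABC·AC·AC·CB·ABC·AC
    A ↦ ABC
    B ↦ CB
    C ↦ AC

A->ABC, B->CB, C->AC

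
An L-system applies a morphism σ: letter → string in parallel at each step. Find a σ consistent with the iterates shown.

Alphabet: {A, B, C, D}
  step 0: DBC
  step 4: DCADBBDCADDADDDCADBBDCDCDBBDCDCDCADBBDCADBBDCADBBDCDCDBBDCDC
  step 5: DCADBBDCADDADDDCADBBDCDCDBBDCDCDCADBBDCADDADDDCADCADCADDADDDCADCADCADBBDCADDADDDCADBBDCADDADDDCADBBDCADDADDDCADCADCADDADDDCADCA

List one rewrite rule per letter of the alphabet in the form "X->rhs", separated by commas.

A->DBB, B->ADD, C->A, D->DC

  step 4 ⇒ step 5: DCADBBDCADDADDDCADBBDCDCDBBDCDCDCADBBDCADBBDCADBBDCDCDBBDCDC ⇒ DC·A·DBB·DC·ADD·ADD·DC·A·DBB·DC·DC·DBB·DC·DC·DC·A·DBB·DC·ADD·ADD·DC·A·DC·A·DC·ADD·ADD·DC·A·DC·A·DC·A·DBB·DC·ADD·ADD·DC·A·DBB·DC·ADD·ADD·DC·A·DBB·DC·ADD·ADD·DC·A·DC·A·DC·ADD·ADD·DC·A·DC·A
    A ↦ DBB
    B ↦ ADD
    C ↦ A
    D ↦ DC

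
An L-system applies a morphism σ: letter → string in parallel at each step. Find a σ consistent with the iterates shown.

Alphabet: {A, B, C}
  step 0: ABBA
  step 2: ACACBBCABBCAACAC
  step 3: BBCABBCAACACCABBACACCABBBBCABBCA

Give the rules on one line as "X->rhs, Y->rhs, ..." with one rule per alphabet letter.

  step 2 ⇒ step 3: ACACBBCABBCAACAC ⇒ BB·CA·BB·CA·AC·AC·CA·BB·AC·AC·CA·BB·BB·CA·BB·CA
    A ↦ BB
    B ↦ AC
    C ↦ CA

A->BB, B->AC, C->CA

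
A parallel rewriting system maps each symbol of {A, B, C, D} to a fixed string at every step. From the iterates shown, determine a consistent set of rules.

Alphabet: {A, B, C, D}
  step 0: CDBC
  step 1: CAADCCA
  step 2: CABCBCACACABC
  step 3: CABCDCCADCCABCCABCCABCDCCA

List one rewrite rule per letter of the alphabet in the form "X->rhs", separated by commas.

  step 2 ⇒ step 3: CABCBCACACABC ⇒ CA·BC·DC·CA·DC·CA·BC·CA·BC·CA·BC·DC·CA
    A ↦ BC
    B ↦ DC
    C ↦ CA
  step 0 ⇒ step 1: CDBC ⇒ CA·A·DC·CA
    D ↦ A

A->BC, B->DC, C->CA, D->A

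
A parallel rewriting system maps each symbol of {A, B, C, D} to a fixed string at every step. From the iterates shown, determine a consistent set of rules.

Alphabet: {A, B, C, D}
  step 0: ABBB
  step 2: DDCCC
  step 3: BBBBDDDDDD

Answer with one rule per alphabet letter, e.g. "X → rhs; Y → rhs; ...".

  step 2 ⇒ step 3: DDCCC ⇒ BB·BB·DD·DD·DD
    C ↦ DD
    D ↦ BB
    A ↦ C  (constrained at step 0)
    B ↦ A  (constrained at step 0)

A->C, B->A, C->DD, D->BB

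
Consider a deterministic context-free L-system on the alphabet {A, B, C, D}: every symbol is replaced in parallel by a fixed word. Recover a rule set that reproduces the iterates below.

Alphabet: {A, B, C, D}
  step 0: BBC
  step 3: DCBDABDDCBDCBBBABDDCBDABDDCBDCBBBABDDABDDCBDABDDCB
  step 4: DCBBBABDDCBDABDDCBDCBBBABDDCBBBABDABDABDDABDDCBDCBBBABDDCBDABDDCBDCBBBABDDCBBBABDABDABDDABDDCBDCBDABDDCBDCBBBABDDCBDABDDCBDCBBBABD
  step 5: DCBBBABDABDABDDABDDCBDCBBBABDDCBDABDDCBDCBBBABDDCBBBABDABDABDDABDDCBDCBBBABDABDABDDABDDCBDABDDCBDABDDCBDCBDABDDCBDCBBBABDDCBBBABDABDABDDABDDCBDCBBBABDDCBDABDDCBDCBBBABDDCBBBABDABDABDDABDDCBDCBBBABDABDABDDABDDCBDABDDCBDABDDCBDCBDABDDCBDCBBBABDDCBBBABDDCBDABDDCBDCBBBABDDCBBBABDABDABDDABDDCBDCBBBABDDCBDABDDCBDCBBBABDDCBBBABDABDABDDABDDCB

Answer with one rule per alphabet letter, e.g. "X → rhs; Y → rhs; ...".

A->D, B->ABD, C->BB, D->DCB

  step 4 ⇒ step 5: DCBBBABDDCBDABDDCBDCBBBABDDCBBBABDABDABDDABDDCBDCBBBABDDCBDABDDCBDCBBBABDDCBBBABDABDABDDABDDCBDCBDABDDCBDCBBBABDDCBDABDDCBDCBBBABD ⇒ DCB·BB·ABD·ABD·ABD·D·ABD·DCB·DCB·BB·ABD·DCB·D·ABD·DCB·DCB·BB·ABD·DCB·BB·ABD·ABD·ABD·D·ABD·DCB·DCB·BB·ABD·ABD·ABD·D·ABD·DCB·D·ABD·DCB·D·ABD·DCB·DCB·D·ABD·DCB·DCB·BB·ABD·DCB·BB·ABD·ABD·ABD·D·ABD·DCB·DCB·BB·ABD·DCB·D·ABD·DCB·DCB·BB·ABD·DCB·BB·ABD·ABD·ABD·D·ABD·DCB·DCB·BB·ABD·ABD·ABD·D·ABD·DCB·D·ABD·DCB·D·ABD·DCB·DCB·D·ABD·DCB·DCB·BB·ABD·DCB·BB·ABD·DCB·D·ABD·DCB·DCB·BB·ABD·DCB·BB·ABD·ABD·ABD·D·ABD·DCB·DCB·BB·ABD·DCB·D·ABD·DCB·DCB·BB·ABD·DCB·BB·ABD·ABD·ABD·D·ABD·DCB
    A ↦ D
    B ↦ ABD
    C ↦ BB
    D ↦ DCB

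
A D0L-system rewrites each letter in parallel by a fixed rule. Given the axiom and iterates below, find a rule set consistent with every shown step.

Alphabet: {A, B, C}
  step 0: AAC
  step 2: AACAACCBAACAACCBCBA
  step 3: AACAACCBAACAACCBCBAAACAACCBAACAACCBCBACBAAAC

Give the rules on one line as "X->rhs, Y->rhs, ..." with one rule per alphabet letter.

  step 2 ⇒ step 3: AACAACCBAACAACCBCBA ⇒ AAC·AAC·CB·AAC·AAC·CB·CB·A·AAC·AAC·CB·AAC·AAC·CB·CB·A·CB·A·AAC
    A ↦ AAC
    B ↦ A
    C ↦ CB

A->AAC, B->A, C->CB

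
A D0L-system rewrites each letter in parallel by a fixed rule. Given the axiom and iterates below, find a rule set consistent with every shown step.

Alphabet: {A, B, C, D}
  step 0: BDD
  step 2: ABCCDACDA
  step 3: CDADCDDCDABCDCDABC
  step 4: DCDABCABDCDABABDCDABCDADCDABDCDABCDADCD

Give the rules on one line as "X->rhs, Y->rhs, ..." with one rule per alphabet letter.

  step 3 ⇒ step 4: CDADCDDCDABCDCDABC ⇒ DCD·AB·C·AB·DCD·AB·AB·DCD·AB·C·DA·DCD·AB·DCD·AB·C·DA·DCD
    A ↦ C
    B ↦ DA
    C ↦ DCD
    D ↦ AB

A->C, B->DA, C->DCD, D->AB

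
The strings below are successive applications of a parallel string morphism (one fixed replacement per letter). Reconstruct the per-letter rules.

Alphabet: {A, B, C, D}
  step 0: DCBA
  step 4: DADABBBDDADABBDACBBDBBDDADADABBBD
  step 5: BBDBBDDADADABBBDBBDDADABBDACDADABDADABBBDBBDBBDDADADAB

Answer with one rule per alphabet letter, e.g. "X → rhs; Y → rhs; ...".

A->BD, B->DA, C->AC, D->B

  step 4 ⇒ step 5: DADABBBDDADABBDACBBDBBDDADADABBBD ⇒ B·BD·B·BD·DA·DA·DA·B·B·BD·B·BD·DA·DA·B·BD·AC·DA·DA·B·DA·DA·B·B·BD·B·BD·B·BD·DA·DA·DA·B
    A ↦ BD
    B ↦ DA
    C ↦ AC
    D ↦ B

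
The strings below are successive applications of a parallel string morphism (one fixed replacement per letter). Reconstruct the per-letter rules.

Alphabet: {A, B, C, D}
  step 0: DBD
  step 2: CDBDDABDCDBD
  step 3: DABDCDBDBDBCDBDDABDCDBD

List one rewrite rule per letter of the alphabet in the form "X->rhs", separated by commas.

A->B, B->CD, C->DA, D->BD

  step 2 ⇒ step 3: CDBDDABDCDBD ⇒ DA·BD·CD·BD·BD·B·CD·BD·DA·BD·CD·BD
    A ↦ B
    B ↦ CD
    C ↦ DA
    D ↦ BD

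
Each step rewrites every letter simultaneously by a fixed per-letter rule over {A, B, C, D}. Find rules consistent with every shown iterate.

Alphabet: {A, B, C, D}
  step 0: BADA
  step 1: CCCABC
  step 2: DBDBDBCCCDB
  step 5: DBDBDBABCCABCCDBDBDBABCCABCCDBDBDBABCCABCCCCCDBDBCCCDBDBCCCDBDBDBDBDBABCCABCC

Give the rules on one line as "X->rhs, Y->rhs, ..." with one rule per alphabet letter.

A->C, B->CC, C->DB, D->AB

  step 1 ⇒ step 2: CCCABC ⇒ DB·DB·DB·C·CC·DB
    A ↦ C
    B ↦ CC
    C ↦ DB
  step 0 ⇒ step 1: BADA ⇒ CC·C·AB·C
    D ↦ AB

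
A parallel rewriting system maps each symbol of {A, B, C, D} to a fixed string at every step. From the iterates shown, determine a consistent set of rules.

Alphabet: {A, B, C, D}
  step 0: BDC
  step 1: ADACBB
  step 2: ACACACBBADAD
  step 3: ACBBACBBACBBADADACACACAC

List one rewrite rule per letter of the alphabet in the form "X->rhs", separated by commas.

A->AC, B->AD, C->BB, D->AC

  step 2 ⇒ step 3: ACACACBBADAD ⇒ AC·BB·AC·BB·AC·BB·AD·AD·AC·AC·AC·AC
    A ↦ AC
    B ↦ AD
    C ↦ BB
    D ↦ AC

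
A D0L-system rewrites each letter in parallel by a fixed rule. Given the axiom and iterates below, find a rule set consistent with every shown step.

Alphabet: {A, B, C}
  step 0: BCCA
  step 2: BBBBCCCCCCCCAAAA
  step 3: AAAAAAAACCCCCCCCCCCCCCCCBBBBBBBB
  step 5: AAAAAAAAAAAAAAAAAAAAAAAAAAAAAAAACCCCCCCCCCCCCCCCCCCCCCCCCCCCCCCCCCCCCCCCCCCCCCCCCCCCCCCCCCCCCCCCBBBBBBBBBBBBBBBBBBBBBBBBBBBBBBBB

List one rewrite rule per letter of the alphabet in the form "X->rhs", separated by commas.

A->BB, B->AA, C->CC

  step 2 ⇒ step 3: BBBBCCCCCCCCAAAA ⇒ AA·AA·AA·AA·CC·CC·CC·CC·CC·CC·CC·CC·BB·BB·BB·BB
    A ↦ BB
    B ↦ AA
    C ↦ CC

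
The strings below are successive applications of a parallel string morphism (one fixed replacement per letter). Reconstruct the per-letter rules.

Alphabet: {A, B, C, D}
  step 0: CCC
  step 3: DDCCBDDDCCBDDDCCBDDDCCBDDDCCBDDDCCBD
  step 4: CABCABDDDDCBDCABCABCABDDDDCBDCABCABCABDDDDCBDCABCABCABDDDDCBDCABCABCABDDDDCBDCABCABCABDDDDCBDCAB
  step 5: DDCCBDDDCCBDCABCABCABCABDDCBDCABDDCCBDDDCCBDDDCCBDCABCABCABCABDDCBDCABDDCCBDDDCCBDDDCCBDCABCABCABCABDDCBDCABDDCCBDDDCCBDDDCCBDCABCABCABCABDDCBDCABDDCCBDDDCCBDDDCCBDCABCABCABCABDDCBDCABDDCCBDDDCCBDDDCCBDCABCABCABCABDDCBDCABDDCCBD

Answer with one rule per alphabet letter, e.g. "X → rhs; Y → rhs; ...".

A->C, B->CBD, C->DD, D->CAB

  step 4 ⇒ step 5: CABCABDDDDCBDCABCABCABDDDDCBDCABCABCABDDDDCBDCABCABCABDDDDCBDCABCABCABDDDDCBDCABCABCABDDDDCBDCAB ⇒ DD·C·CBD·DD·C·CBD·CAB·CAB·CAB·CAB·DD·CBD·CAB·DD·C·CBD·DD·C·CBD·DD·C·CBD·CAB·CAB·CAB·CAB·DD·CBD·CAB·DD·C·CBD·DD·C·CBD·DD·C·CBD·CAB·CAB·CAB·CAB·DD·CBD·CAB·DD·C·CBD·DD·C·CBD·DD·C·CBD·CAB·CAB·CAB·CAB·DD·CBD·CAB·DD·C·CBD·DD·C·CBD·DD·C·CBD·CAB·CAB·CAB·CAB·DD·CBD·CAB·DD·C·CBD·DD·C·CBD·DD·C·CBD·CAB·CAB·CAB·CAB·DD·CBD·CAB·DD·C·CBD
    A ↦ C
    B ↦ CBD
    C ↦ DD
    D ↦ CAB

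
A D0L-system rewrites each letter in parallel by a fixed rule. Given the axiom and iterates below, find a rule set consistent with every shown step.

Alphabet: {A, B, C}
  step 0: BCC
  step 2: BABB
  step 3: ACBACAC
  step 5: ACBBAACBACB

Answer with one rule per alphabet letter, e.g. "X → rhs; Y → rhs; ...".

A->B, B->AC, C->A

  step 2 ⇒ step 3: BABB ⇒ AC·B·AC·AC
    A ↦ B
    B ↦ AC
    C ↦ A  (constrained at step 0)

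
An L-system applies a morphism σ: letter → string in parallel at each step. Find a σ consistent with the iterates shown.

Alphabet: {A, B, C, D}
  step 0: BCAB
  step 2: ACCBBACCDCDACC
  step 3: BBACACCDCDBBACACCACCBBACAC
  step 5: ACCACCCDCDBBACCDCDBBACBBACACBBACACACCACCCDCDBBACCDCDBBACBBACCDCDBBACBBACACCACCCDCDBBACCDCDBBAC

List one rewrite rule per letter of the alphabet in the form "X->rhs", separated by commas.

A->BB, B->CD, C->AC, D->C

  step 2 ⇒ step 3: ACCBBACCDCDACC ⇒ BB·AC·AC·CD·CD·BB·AC·AC·C·AC·C·BB·AC·AC
    A ↦ BB
    B ↦ CD
    C ↦ AC
    D ↦ C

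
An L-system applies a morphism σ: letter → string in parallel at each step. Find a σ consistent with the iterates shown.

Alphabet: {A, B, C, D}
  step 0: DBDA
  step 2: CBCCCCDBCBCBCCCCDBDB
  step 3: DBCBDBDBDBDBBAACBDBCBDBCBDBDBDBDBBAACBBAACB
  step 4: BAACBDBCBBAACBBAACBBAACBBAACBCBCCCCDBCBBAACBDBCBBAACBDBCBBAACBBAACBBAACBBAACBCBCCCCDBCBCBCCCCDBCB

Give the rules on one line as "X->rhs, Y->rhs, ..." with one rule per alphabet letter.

  step 3 ⇒ step 4: DBCBDBDBDBDBBAACBDBCBDBCBDBDBDBDBBAACBBAACB ⇒ BAA·CB·DB·CB·BAA·CB·BAA·CB·BAA·CB·BAA·CB·CB·CC·CC·DB·CB·BAA·CB·DB·CB·BAA·CB·DB·CB·BAA·CB·BAA·CB·BAA·CB·BAA·CB·CB·CC·CC·DB·CB·CB·CC·CC·DB·CB
    A ↦ CC
    B ↦ CB
    C ↦ DB
    D ↦ BAA

A->CC, B->CB, C->DB, D->BAA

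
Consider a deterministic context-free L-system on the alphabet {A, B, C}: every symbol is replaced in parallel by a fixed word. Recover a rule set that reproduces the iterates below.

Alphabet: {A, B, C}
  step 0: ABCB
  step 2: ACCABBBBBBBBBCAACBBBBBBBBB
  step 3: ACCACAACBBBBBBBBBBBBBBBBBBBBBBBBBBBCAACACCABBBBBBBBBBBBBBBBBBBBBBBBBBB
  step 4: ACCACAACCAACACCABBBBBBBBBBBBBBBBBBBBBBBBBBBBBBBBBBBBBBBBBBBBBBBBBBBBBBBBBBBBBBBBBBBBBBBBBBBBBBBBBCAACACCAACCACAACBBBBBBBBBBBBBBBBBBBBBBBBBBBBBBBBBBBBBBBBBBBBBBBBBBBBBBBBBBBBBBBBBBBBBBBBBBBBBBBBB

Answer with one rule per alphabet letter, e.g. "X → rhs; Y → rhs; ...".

A->AC, B->BBB, C->CA

  step 3 ⇒ step 4: ACCACAACBBBBBBBBBBBBBBBBBBBBBBBBBBBCAACACCABBBBBBBBBBBBBBBBBBBBBBBBBBB ⇒ AC·CA·CA·AC·CA·AC·AC·CA·BBB·BBB·BBB·BBB·BBB·BBB·BBB·BBB·BBB·BBB·BBB·BBB·BBB·BBB·BBB·BBB·BBB·BBB·BBB·BBB·BBB·BBB·BBB·BBB·BBB·BBB·BBB·CA·AC·AC·CA·AC·CA·CA·AC·BBB·BBB·BBB·BBB·BBB·BBB·BBB·BBB·BBB·BBB·BBB·BBB·BBB·BBB·BBB·BBB·BBB·BBB·BBB·BBB·BBB·BBB·BBB·BBB·BBB·BBB·BBB
    A ↦ AC
    B ↦ BBB
    C ↦ CA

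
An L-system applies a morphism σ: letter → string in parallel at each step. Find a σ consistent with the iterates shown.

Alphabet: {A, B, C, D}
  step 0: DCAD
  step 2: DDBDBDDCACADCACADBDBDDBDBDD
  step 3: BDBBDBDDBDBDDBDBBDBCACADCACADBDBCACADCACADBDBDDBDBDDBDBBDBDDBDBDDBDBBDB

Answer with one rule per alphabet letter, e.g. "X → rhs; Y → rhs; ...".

A->CAD, B->DD, C->CA, D->BDB

  step 2 ⇒ step 3: DDBDBDDCACADCACADBDBDDBDBDD ⇒ BDB·BDB·DD·BDB·DD·BDB·BDB·CA·CAD·CA·CAD·BDB·CA·CAD·CA·CAD·BDB·DD·BDB·DD·BDB·BDB·DD·BDB·DD·BDB·BDB
    A ↦ CAD
    B ↦ DD
    C ↦ CA
    D ↦ BDB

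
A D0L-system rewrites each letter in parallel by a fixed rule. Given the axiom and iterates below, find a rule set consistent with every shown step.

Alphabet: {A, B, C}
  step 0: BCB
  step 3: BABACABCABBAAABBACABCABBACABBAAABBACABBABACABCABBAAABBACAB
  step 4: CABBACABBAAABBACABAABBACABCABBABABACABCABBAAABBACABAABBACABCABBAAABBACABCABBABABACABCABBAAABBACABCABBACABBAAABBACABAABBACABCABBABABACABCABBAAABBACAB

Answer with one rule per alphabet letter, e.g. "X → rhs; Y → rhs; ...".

  step 3 ⇒ step 4: BABACABCABBAAABBACABCABBACABBAAABBACABBABACABCABBAAABBACAB ⇒ CAB·BA·CAB·BA·AAB·BA·CAB·AAB·BA·CAB·CAB·BA·BA·BA·CAB·CAB·BA·AAB·BA·CAB·AAB·BA·CAB·CAB·BA·AAB·BA·CAB·CAB·BA·BA·BA·CAB·CAB·BA·AAB·BA·CAB·CAB·BA·CAB·BA·AAB·BA·CAB·AAB·BA·CAB·CAB·BA·BA·BA·CAB·CAB·BA·AAB·BA·CAB
    A ↦ BA
    B ↦ CAB
    C ↦ AAB

A->BA, B->CAB, C->AAB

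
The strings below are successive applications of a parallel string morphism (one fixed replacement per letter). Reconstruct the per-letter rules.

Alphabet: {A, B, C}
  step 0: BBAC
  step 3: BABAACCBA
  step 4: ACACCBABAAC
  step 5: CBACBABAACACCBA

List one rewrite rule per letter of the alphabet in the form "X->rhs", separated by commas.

  step 4 ⇒ step 5: ACACCBABAAC ⇒ C·BA·C·BA·BA·A·C·A·C·C·BA
    A ↦ C
    B ↦ A
    C ↦ BA

A->C, B->A, C->BA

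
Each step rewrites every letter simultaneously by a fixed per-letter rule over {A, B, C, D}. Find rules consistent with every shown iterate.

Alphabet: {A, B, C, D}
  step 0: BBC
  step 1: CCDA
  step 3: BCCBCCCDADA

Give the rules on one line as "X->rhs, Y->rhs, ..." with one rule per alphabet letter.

  step 0 ⇒ step 1: BBC ⇒ C·C·DA
    B ↦ C
    C ↦ DA
    A ↦ C  (constrained at step 1)
    D ↦ BC  (constrained at step 1)

A->C, B->C, C->DA, D->BC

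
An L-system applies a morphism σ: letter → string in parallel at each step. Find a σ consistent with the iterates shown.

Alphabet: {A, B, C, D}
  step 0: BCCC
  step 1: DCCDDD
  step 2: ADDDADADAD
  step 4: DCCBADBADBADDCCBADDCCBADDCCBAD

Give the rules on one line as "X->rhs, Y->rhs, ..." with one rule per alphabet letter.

A->B, B->DCC, C->D, D->AD

  step 1 ⇒ step 2: DCCDDD ⇒ AD·D·D·AD·AD·AD
    C ↦ D
    D ↦ AD
    A ↦ B  (constrained at step 2)
  step 0 ⇒ step 1: BCCC ⇒ DCC·D·D·D
    B ↦ DCC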